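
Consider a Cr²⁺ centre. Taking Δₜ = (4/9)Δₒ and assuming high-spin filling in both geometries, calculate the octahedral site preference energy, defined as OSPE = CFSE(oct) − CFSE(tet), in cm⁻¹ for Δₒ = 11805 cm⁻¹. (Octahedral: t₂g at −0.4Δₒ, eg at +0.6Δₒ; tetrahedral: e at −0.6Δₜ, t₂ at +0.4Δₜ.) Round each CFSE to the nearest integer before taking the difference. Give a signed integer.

Group 6 minus oxidation state +2 gives a d⁴ configuration for Cr²⁺.
Octahedral (high-spin): t2g^3 e_g^1, CFSE = 3(−0.4) + 1(+0.6) = -0.6Δₒ = -0.6 × 11805 = -7083 cm⁻¹.
Tetrahedral e^2 t2^2 gives -0.4Δₜ = -0.4 × (4/9) × 11805 = -2099 cm⁻¹.
OSPE = -7083 − (-2099) = -4984 cm⁻¹.

-4984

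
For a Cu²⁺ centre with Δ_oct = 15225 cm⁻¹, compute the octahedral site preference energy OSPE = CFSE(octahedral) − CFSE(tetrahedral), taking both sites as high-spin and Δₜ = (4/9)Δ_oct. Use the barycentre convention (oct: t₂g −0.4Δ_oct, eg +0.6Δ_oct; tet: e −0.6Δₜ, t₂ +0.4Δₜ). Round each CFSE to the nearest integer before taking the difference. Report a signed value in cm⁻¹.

Cu sits in group 11; removing 2 electrons leaves Cu²⁺ with 11 − 2 = 9 d electrons.
Octahedral high-spin t₂g⁶ eg³: CFSE = -0.6 × 15225 = -9135 cm⁻¹.
In a tetrahedral site the filling is e⁴ t₂⁵: CFSE(tet) = -0.4Δₜ = -0.4 × (4/9)(15225) = -2707 cm⁻¹.
OSPE = CFSE(oct) − CFSE(tet) = -9135 − (-2707) = -6428 cm⁻¹.

-6428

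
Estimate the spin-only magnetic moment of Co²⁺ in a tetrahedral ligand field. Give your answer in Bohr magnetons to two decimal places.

3.87 Bohr magnetons

Co sits in group 9; removing 2 electrons leaves Co²⁺ with 9 − 2 = 7 d electrons.
Tetrahedral splitting is small, so the complex is high-spin.
Configuration: e^4 t2^3 → 3 unpaired electrons.
μ(spin-only) = √[3(3+2)] = √15 ≈ 3.87 Bohr magnetons.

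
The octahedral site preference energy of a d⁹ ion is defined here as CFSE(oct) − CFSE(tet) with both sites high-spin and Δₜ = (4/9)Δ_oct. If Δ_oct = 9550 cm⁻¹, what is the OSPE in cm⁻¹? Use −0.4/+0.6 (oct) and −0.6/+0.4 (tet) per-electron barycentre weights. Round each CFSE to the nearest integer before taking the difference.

Octahedral high-spin t₂g⁶ eg³: CFSE = -0.6 × 9550 = -5730 cm⁻¹.
In a tetrahedral site the filling is e⁴ t₂⁵: CFSE(tet) = -0.4Δₜ = -0.4 × (4/9)(9550) = -1698 cm⁻¹.
Subtracting, OSPE = -5730 − (-1698) = -4032 cm⁻¹.

-4032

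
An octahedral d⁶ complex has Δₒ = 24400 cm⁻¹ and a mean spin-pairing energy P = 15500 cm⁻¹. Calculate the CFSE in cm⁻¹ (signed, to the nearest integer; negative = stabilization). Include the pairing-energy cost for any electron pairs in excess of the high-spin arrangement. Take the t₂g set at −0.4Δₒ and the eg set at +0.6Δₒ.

Here Δₒ > P (24400 > 15500), so the low-spin state is favoured.
Configuration: t₂g⁶ eg⁰.
Orbital CFSE = -2.4Δₒ = -2.4 × 24400 = -58560 cm⁻¹.
Excess pairs vs high-spin: 3 − 1 = 2; pairing cost = +31000 cm⁻¹.
Net CFSE = -58560 + 31000 = -27560 cm⁻¹.

-27560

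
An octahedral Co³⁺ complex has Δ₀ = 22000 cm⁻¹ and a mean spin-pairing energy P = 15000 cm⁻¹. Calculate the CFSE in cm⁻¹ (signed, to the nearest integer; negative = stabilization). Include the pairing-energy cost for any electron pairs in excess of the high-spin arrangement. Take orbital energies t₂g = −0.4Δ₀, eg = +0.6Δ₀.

-22800

Co sits in group 9; removing 3 electrons leaves Co³⁺ with 9 − 3 = 6 d electrons.
Δ₀ > P, so pairing is preferred: the ground state is low-spin.
Configuration: t₂g⁶ eg⁰.
Orbital CFSE = -2.4Δ₀ = -2.4 × 22000 = -52800 cm⁻¹.
Excess pairs vs high-spin: 3 − 1 = 2; pairing cost = +30000 cm⁻¹.
Net CFSE = -52800 + 30000 = -22800 cm⁻¹.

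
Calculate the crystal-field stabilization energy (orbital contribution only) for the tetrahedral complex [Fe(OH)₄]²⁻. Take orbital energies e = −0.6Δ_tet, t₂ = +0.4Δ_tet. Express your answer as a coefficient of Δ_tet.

Each OH⁻ contributes -1; 4 × (-1) = -4. With overall charge -2, Fe is in the +2 oxidation state.
Fe sits in group 8; removing 2 electrons leaves Fe²⁺ with 8 − 2 = 6 d electrons.
With tetrahedral geometry the complex is necessarily high-spin.
Configuration: e³ t₂³.
CFSE = 3(-0.6Δ_tet) + 3(0.4Δ_tet) = -1.8Δ_tet + 1.2Δ_tet = -0.6Δ_tet.

-0.6 Δ_tet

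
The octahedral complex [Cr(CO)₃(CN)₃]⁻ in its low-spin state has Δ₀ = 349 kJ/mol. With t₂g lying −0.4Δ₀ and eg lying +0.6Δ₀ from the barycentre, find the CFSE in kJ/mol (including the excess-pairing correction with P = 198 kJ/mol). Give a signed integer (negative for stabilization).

-360

Ligand charges: 3×(+0) from CO and 3×(-1) from CN⁻ sum to -3; with overall charge -1, Cr is +2.
Cr sits in group 6; removing 2 electrons leaves Cr²⁺ with 6 − 2 = 4 d electrons.
Configuration: t₂g⁴ eg⁰.
CFSE(orbital) = 4×(-0.4Δ₀) + 0×(0.6Δ₀) = -1.6Δ₀; with Δ₀ = 349 kJ/mol that is -558 kJ/mol.
Pairing penalty: 1 pair vs 0 in the high-spin reference → 1 extra × P = 198 kJ/mol.
Net CFSE = -558 + 198 = -360 kJ/mol.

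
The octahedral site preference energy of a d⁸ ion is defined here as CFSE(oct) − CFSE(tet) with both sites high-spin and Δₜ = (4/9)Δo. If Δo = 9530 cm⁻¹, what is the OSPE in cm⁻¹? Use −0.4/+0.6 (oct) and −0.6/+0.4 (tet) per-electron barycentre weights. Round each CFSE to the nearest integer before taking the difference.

In an octahedral site d⁸ (HS) is t₂g⁶ eg², giving CFSE(oct) = -1.2Δo = -11436 cm⁻¹.
Tetrahedral e⁴ t₂⁴ gives -0.8Δₜ = -0.8 × (4/9) × 9530 = -3388 cm⁻¹.
Subtracting, OSPE = -11436 − (-3388) = -8048 cm⁻¹.

-8048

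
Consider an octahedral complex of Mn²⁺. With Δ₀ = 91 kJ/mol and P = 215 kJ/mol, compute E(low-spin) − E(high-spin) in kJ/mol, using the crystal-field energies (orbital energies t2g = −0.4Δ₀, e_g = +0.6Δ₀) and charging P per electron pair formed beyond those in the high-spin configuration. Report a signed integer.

248

Mn²⁺: group 7, so d-count = 7 − 2 = 5.
High-spin: t2g^3 e_g^2, CFSE = 0.0Δ₀ = 0 kJ/mol.
Low-spin: t2g^5 e_g^0, orbital CFSE = -2.0Δ₀ = -182 kJ/mol; plus 2 excess pairs × P = +430 kJ/mol; total 248 kJ/mol.
Thus E(LS) − E(HS) = 248 kJ/mol.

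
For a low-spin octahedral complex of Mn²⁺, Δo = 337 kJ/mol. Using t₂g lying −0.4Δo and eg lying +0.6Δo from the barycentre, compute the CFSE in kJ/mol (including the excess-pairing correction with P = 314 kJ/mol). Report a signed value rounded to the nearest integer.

-46

Mn sits in group 7; removing 2 electrons leaves Mn²⁺ with 7 − 2 = 5 d electrons.
Electron filling gives t₂g⁵ eg⁰.
CFSE(orbital) = 5×(-0.4Δo) + 0×(0.6Δo) = -2.0Δo; with Δo = 337 kJ/mol that is -674 kJ/mol.
Relative to high-spin t₂g³ eg² (0 paired), the low-spin configuration has 2 additional pairs, contributing +2 × 314 = +628 kJ/mol.
Net CFSE = -674 + 628 = -46 kJ/mol.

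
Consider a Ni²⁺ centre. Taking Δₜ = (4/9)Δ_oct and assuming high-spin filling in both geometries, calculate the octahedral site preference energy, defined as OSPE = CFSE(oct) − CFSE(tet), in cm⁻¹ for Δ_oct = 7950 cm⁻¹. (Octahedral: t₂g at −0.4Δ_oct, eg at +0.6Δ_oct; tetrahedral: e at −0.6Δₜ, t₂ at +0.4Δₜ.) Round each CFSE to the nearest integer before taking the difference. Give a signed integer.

-6713

Ni is in group 10, so Ni²⁺ is d⁸ (10 − 2 = 8).
Octahedral (high-spin): t₂g⁶ eg², CFSE = 6(−0.4) + 2(+0.6) = -1.2Δ_oct = -1.2 × 7950 = -9540 cm⁻¹.
In a tetrahedral site the filling is e⁴ t₂⁴: CFSE(tet) = -0.8Δₜ = -0.8 × (4/9)(7950) = -2827 cm⁻¹.
OSPE = -9540 − (-2827) = -6713 cm⁻¹.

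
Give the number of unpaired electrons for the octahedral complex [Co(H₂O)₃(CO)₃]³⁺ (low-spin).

0

Ligand charges: 3×(+0) from H₂O and 3×(+0) from CO sum to +0; with overall charge +3, Co is +3.
Co³⁺: group 9, so d-count = 9 − 3 = 6.
Configuration: t₂g⁶ eg⁰, giving 0 unpaired electrons.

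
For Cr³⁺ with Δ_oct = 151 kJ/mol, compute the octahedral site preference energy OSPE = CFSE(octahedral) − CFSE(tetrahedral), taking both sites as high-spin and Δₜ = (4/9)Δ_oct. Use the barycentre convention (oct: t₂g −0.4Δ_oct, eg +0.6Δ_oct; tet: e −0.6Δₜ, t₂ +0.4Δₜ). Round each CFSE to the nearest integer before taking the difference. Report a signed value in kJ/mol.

-127

Cr sits in group 6; removing 3 electrons leaves Cr³⁺ with 6 − 3 = 3 d electrons.
Octahedral high-spin t2g^3 e_g^0: CFSE = -1.2 × 151 = -181 kJ/mol.
In a tetrahedral site the filling is e^2 t2^1: CFSE(tet) = -0.8Δₜ = -0.8 × (4/9)(151) = -54 kJ/mol.
OSPE = CFSE(oct) − CFSE(tet) = -181 − (-54) = -127 kJ/mol.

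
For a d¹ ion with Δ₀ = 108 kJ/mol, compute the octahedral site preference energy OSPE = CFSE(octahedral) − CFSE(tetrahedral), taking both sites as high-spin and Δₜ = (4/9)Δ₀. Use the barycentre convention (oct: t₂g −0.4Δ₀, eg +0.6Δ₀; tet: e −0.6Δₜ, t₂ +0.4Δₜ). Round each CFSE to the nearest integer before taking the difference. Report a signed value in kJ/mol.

Octahedral high-spin t2g^1 e_g^0: CFSE = -0.4 × 108 = -43 kJ/mol.
Tetrahedral e^1 t2^0 gives -0.6Δₜ = -0.6 × (4/9) × 108 = -29 kJ/mol.
OSPE = CFSE(oct) − CFSE(tet) = -43 − (-29) = -14 kJ/mol.

-14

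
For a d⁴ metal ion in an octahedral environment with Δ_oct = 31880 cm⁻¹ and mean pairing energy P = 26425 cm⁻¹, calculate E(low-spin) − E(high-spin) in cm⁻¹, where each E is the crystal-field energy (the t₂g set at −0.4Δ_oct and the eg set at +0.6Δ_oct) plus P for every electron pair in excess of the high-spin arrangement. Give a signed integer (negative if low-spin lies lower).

-5455

High-spin: t₂g³ eg¹, CFSE = -0.6Δ_oct = -19128 cm⁻¹.
Low-spin: t₂g⁴ eg⁰, orbital CFSE = -1.6Δ_oct = -51008 cm⁻¹; plus 1 excess pair × P = +26425 cm⁻¹; total -24583 cm⁻¹.
Thus E(LS) − E(HS) = -5455 cm⁻¹.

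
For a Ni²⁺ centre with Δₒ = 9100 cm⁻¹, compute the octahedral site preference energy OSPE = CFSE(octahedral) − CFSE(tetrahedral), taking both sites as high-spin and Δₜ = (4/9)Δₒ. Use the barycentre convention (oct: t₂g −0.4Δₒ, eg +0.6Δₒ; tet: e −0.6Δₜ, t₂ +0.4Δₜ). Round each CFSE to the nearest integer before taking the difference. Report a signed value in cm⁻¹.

Group 10 minus oxidation state +2 gives a d⁸ configuration for Ni²⁺.
Octahedral (high-spin): t₂g⁶ eg², CFSE = 6(−0.4) + 2(+0.6) = -1.2Δₒ = -1.2 × 9100 = -10920 cm⁻¹.
Tetrahedral: e⁴ t₂⁴, CFSE = 4(−0.6) + 4(+0.4) = -0.8Δₜ = -0.8 × (4/9) × 9100 = -3236 cm⁻¹.
OSPE = -10920 − (-3236) = -7684 cm⁻¹.

-7684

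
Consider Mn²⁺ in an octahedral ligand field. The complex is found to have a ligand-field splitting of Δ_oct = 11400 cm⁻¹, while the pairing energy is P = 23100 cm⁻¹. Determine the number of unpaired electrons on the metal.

5

Mn is in group 7, so Mn²⁺ is d⁵ (7 − 2 = 5).
With Δ_oct < P the complex is high-spin.
That gives t2g^3 e_g^2.
Unpaired electrons: 5.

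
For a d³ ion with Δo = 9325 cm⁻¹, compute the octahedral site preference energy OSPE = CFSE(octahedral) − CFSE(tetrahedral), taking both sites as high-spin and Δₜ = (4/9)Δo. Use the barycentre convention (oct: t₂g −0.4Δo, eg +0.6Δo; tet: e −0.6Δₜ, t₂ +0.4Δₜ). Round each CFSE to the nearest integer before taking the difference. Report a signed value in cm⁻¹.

In an octahedral site d³ (HS) is t₂g³ eg⁰, giving CFSE(oct) = -1.2Δo = -11190 cm⁻¹.
Tetrahedral e² t₂¹ gives -0.8Δₜ = -0.8 × (4/9) × 9325 = -3316 cm⁻¹.
Subtracting, OSPE = -11190 − (-3316) = -7874 cm⁻¹.

-7874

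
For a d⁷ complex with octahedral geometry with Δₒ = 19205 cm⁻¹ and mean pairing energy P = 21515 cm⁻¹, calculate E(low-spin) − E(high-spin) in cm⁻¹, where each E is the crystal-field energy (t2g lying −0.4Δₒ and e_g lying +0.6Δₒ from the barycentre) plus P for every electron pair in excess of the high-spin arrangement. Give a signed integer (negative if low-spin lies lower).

High-spin: t2g^5 e_g^2, CFSE = -0.8Δₒ = -15364 cm⁻¹.
Low-spin: t2g^6 e_g^1, orbital CFSE = -1.8Δₒ = -34569 cm⁻¹; plus 1 excess pair × P = +21515 cm⁻¹; total -13054 cm⁻¹.
The difference is -13054 − (-15364) = 2310 cm⁻¹, so high-spin lies lower.

2310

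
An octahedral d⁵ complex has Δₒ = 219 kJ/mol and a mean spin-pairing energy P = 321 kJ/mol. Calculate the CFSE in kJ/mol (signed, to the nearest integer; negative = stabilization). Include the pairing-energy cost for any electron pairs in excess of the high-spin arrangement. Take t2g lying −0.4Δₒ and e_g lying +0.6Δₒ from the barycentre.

0

Since Δₒ = 219 kJ/mol < P = 321 kJ/mol, the complex adopts the high-spin configuration.
Filling d⁵ accordingly: t2g^3 e_g^2.
Orbital CFSE = 0.0Δₒ = 0.0 × 219 = 0 kJ/mol.
High-spin has no excess pairs, so no pairing correction applies.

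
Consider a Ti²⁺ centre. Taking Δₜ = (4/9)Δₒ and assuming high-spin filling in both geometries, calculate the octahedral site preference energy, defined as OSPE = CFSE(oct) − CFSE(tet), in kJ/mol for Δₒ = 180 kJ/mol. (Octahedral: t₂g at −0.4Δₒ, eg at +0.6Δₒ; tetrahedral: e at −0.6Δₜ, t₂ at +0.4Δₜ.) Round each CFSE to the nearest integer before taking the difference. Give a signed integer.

-48

Group 4 minus oxidation state +2 gives a d² configuration for Ti²⁺.
Octahedral (high-spin): t₂g² eg⁰, CFSE = 2(−0.4) + 0(+0.6) = -0.8Δₒ = -0.8 × 180 = -144 kJ/mol.
Tetrahedral e² t₂⁰ gives -1.2Δₜ = -1.2 × (4/9) × 180 = -96 kJ/mol.
OSPE = -144 − (-96) = -48 kJ/mol.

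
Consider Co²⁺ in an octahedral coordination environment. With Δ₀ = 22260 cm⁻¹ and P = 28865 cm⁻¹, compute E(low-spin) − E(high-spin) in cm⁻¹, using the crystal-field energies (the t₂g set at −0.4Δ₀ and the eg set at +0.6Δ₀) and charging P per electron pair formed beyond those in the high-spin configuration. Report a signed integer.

6605

Group 9 minus oxidation state +2 gives a d⁷ configuration for Co²⁺.
In the high-spin limit (t₂g⁵ eg²) the orbital term is -0.8Δ₀ = -17808 cm⁻¹, with no excess pairing.
Low-spin: t₂g⁶ eg¹, orbital CFSE = -1.8Δ₀ = -40068 cm⁻¹; plus 1 excess pair × P = +28865 cm⁻¹; total -11203 cm⁻¹.
The difference is -11203 − (-17808) = 6605 cm⁻¹, so high-spin lies lower.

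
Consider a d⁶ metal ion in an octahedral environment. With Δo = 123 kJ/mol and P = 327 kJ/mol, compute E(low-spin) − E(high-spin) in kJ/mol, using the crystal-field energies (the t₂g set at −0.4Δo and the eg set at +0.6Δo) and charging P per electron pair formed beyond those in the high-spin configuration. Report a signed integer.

408

In the high-spin limit (t₂g⁴ eg²) the orbital term is -0.4Δo = -49 kJ/mol, with no excess pairing.
Low-spin: t₂g⁶ eg⁰, orbital CFSE = -2.4Δo = -295 kJ/mol; plus 2 excess pairs × P = +654 kJ/mol; total 359 kJ/mol.
The difference is 359 − (-49) = 408 kJ/mol, so high-spin lies lower.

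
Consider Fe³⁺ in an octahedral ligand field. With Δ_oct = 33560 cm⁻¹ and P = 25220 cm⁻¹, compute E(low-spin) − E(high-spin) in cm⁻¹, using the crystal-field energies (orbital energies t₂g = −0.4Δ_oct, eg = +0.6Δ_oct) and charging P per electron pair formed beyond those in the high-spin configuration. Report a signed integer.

-16680

Fe³⁺: group 8, so d-count = 8 − 3 = 5.
High-spin d⁵ fills as t₂g³ eg² with CFSE 3(−0.4) + 2(+0.6) = 0.0Δ_oct = 0 cm⁻¹.
Low-spin: t₂g⁵ eg⁰, orbital CFSE = -2.0Δ_oct = -67120 cm⁻¹; plus 2 excess pairs × P = +50440 cm⁻¹; total -16680 cm⁻¹.
The difference is -16680 − (0) = -16680 cm⁻¹, so low-spin lies lower.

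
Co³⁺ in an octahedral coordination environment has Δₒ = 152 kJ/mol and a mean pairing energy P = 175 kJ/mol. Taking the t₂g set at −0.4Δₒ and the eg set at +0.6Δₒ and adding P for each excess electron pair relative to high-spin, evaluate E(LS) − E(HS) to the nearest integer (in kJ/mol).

46

Co³⁺: group 9, so d-count = 9 − 3 = 6.
High-spin: t₂g⁴ eg², CFSE = -0.4Δₒ = -61 kJ/mol.
Low-spin t₂g⁶ eg⁰ gives -2.4Δₒ = -365 kJ/mol, but forming 2 extra pairs costs 2P = 350 kJ/mol, so E(LS) = -365 + 350 = -15 kJ/mol.
Thus E(LS) − E(HS) = 46 kJ/mol.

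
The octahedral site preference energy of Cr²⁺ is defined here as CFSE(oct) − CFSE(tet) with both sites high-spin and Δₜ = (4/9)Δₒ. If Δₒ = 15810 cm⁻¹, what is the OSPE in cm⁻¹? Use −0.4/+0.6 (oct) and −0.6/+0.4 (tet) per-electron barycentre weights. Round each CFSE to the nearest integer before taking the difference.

Cr is in group 6, so Cr²⁺ is d⁴ (6 − 2 = 4).
Octahedral high-spin t₂g³ eg¹: CFSE = -0.6 × 15810 = -9486 cm⁻¹.
Tetrahedral: e² t₂², CFSE = 2(−0.6) + 2(+0.4) = -0.4Δₜ = -0.4 × (4/9) × 15810 = -2811 cm⁻¹.
Subtracting, OSPE = -9486 − (-2811) = -6675 cm⁻¹.

-6675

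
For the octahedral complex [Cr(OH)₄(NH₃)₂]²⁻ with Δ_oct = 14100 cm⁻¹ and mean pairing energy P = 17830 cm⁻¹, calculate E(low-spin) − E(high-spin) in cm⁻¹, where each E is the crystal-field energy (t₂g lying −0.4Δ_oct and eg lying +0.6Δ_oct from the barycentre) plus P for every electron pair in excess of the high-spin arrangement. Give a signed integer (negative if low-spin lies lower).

Ligand charges: 4×(-1) from OH⁻ and 2×(+0) from NH₃ sum to -4; with overall charge -2, Cr is +2.
Cr²⁺: group 6, so d-count = 6 − 2 = 4.
High-spin d⁴ fills as t₂g³ eg¹ with CFSE 3(−0.4) + 1(+0.6) = -0.6Δ_oct = -8460 cm⁻¹.
Low-spin t₂g⁴ eg⁰ gives -1.6Δ_oct = -22560 cm⁻¹, but forming 1 extra pair costs 1P = 17830 cm⁻¹, so E(LS) = -22560 + 17830 = -4730 cm⁻¹.
The difference is -4730 − (-8460) = 3730 cm⁻¹, so high-spin lies lower.

3730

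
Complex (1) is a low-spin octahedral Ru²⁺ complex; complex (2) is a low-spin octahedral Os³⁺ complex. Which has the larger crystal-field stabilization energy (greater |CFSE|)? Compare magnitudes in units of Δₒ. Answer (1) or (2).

(1): Ru²⁺: group 8, so d-count = 8 − 2 = 6; t₂g⁶ eg⁰, CFSE = -2.4Δₒ.
(2): Os³⁺: group 8, so d-count = 8 − 3 = 5; t2g^5 e_g^0, CFSE = -2.0Δₒ.
So (1) has the larger |CFSE|.

(1)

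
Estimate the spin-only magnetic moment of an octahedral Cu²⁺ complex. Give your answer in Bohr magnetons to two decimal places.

1.73 Bohr magnetons

Group 11 minus oxidation state +2 gives a d⁹ configuration for Cu²⁺.
For octahedral d⁹ the high- and low-spin configurations coincide.
Configuration: t₂g⁶ eg³ → 1 unpaired electron.
μ(spin-only) = √[1(1+2)] = √3 ≈ 1.73 Bohr magnetons.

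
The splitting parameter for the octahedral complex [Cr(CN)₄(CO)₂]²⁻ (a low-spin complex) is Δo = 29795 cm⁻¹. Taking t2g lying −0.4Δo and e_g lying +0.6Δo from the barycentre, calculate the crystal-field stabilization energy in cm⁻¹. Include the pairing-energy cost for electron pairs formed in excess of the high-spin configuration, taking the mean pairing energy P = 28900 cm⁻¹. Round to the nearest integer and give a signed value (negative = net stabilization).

-18772

Ligand charges: 4×(-1) from CN⁻ and 2×(+0) from CO sum to -4; with overall charge -2, Cr is +2.
Group 6 minus oxidation state +2 gives a d⁴ configuration for Cr²⁺.
The d⁴ electrons fill as t2g^4 e_g^0.
The orbital stabilization is -1.6Δo = -1.6 × 29795 = -47672 cm⁻¹.
Pairing penalty: 1 pair vs 0 in the high-spin reference → 1 extra × P = 28900 cm⁻¹.
Net CFSE = -47672 + 28900 = -18772 cm⁻¹.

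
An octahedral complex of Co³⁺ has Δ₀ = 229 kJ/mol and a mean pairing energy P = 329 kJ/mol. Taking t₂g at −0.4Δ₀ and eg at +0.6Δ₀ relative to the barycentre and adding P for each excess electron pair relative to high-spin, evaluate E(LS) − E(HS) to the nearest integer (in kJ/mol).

200

Co³⁺: group 9, so d-count = 9 − 3 = 6.
High-spin: t₂g⁴ eg², CFSE = -0.4Δ₀ = -92 kJ/mol.
For low-spin the configuration is t₂g⁶ eg⁰: orbital energy -2.4 × 229 = -550 kJ/mol, and 2 additional pairs relative to high-spin add 658 kJ/mol, giving 108 kJ/mol.
The difference is 108 − (-92) = 200 kJ/mol, so high-spin lies lower.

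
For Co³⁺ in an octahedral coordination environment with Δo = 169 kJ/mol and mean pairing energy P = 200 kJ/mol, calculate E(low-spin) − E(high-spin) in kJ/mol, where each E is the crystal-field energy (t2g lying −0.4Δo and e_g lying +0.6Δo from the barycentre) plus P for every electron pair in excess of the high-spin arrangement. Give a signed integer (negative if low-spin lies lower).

62

Co is in group 9, so Co³⁺ is d⁶ (9 − 3 = 6).
High-spin: t2g^4 e_g^2, CFSE = -0.4Δo = -68 kJ/mol.
Low-spin t2g^6 e_g^0 gives -2.4Δo = -406 kJ/mol, but forming 2 extra pairs costs 2P = 400 kJ/mol, so E(LS) = -406 + 400 = -6 kJ/mol.
Thus E(LS) − E(HS) = 62 kJ/mol.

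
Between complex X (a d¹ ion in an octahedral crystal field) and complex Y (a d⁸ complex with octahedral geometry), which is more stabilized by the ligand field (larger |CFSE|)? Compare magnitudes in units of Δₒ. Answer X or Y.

X: For octahedral d¹ the high- and low-spin configurations coincide; t₂g¹ eg⁰, CFSE = -0.4Δₒ.
Y: For octahedral d⁸ the high- and low-spin configurations coincide; t₂g⁶ eg², CFSE = -1.2Δₒ.
So Y has the larger |CFSE|.

Y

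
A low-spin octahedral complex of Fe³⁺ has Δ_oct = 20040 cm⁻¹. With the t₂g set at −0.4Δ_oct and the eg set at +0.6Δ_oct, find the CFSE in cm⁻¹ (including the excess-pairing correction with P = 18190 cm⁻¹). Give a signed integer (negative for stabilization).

-3700

Fe is in group 8, so Fe³⁺ is d⁵ (8 − 3 = 5).
Configuration: t₂g⁵ eg⁰.
The orbital stabilization is -2.0Δ_oct = -2.0 × 20040 = -40080 cm⁻¹.
Pairing penalty: 2 pairs vs 0 in the high-spin reference → 2 extra × P = 36380 cm⁻¹.
Overall CFSE = -40080 + 36380 = -3700 cm⁻¹.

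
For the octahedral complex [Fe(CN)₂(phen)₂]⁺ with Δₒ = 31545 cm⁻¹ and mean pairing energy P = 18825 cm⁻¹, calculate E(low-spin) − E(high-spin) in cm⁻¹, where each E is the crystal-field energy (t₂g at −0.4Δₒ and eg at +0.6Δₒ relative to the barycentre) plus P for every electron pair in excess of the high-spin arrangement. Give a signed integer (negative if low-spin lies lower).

Ligand charges: 2×(-1) from CN⁻ and 2×(+0) from phen sum to -2; with overall charge +1, Fe is +3.
Group 8 minus oxidation state +3 gives a d⁵ configuration for Fe³⁺.
In the high-spin limit (t₂g³ eg²) the orbital term is 0.0Δₒ = 0 cm⁻¹, with no excess pairing.
Low-spin t₂g⁵ eg⁰ gives -2.0Δₒ = -63090 cm⁻¹, but forming 2 extra pairs costs 2P = 37650 cm⁻¹, so E(LS) = -63090 + 37650 = -25440 cm⁻¹.
Thus E(LS) − E(HS) = -25440 cm⁻¹.

-25440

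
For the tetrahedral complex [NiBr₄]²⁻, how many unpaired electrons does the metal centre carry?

Each Br⁻ contributes -1; 4 × (-1) = -4. With overall charge -2, Ni is in the +2 oxidation state.
Ni sits in group 10; removing 2 electrons leaves Ni²⁺ with 10 − 2 = 8 d electrons.
Tetrahedral fields are weak (Δₜ ≈ 4/9 Δₒ), so electrons fill high-spin.
Configuration: e^4 t2^4, giving 2 unpaired electrons.

2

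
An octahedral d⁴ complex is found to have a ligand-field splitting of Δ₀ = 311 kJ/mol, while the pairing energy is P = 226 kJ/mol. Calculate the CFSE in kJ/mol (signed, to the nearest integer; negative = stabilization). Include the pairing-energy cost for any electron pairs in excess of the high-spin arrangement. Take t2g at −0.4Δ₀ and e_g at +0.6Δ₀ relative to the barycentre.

Here Δ₀ > P (311 > 226), so the low-spin state is favoured.
That gives t2g^4 e_g^0.
Orbital CFSE = -1.6Δ₀ = -1.6 × 311 = -498 kJ/mol.
Excess pairs vs high-spin: 1 − 0 = 1; pairing cost = +226 kJ/mol.
Net CFSE = -498 + 226 = -272 kJ/mol.

-272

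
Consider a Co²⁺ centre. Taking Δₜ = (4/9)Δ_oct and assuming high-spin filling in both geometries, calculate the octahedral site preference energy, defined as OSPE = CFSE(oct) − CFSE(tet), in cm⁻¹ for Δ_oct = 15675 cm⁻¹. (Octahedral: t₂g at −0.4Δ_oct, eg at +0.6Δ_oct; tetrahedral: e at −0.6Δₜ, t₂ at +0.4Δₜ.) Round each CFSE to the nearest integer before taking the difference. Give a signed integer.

-4180

Co²⁺: group 9, so d-count = 9 − 2 = 7.
In an octahedral site d⁷ (HS) is t₂g⁵ eg², giving CFSE(oct) = -0.8Δ_oct = -12540 cm⁻¹.
In a tetrahedral site the filling is e⁴ t₂³: CFSE(tet) = -1.2Δₜ = -1.2 × (4/9)(15675) = -8360 cm⁻¹.
OSPE = -12540 − (-8360) = -4180 cm⁻¹.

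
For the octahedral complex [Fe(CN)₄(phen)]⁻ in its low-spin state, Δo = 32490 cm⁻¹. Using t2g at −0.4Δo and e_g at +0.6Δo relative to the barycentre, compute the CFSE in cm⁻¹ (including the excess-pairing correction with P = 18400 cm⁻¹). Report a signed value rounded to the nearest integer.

-28180

Ligand charges: 4×(-1) from CN⁻ and 1×(+0) from phen sum to -4; with overall charge -1, Fe is +3.
Group 8 minus oxidation state +3 gives a d⁵ configuration for Fe³⁺.
Configuration: t2g^5 e_g^0.
Orbital CFSE = 5(-0.4) + 0(0.6) = -2.0Δo = -2.0 × 32490 = -64980 cm⁻¹.
Pairing penalty: 2 pairs vs 0 in the high-spin reference → 2 extra × P = 36800 cm⁻¹.
Net CFSE = -64980 + 36800 = -28180 cm⁻¹.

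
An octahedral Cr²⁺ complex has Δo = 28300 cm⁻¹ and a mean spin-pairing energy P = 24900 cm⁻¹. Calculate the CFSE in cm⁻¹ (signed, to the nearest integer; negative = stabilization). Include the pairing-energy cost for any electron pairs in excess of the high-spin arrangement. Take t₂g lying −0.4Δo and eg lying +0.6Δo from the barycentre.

-20380

Cr²⁺: group 6, so d-count = 6 − 2 = 4.
With Δo > P the complex is low-spin.
That gives t₂g⁴ eg⁰.
Orbital CFSE = -1.6Δo = -1.6 × 28300 = -45280 cm⁻¹.
Excess pairs vs high-spin: 1 − 0 = 1; pairing cost = +24900 cm⁻¹.
Net CFSE = -45280 + 24900 = -20380 cm⁻¹.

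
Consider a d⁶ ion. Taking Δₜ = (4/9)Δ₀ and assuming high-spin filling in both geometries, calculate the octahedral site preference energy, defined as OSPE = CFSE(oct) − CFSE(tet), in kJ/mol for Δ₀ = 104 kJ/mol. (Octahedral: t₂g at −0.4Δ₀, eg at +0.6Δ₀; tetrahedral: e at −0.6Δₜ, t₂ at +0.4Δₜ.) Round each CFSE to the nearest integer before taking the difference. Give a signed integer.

-14

In an octahedral site d⁶ (HS) is t2g^4 e_g^2, giving CFSE(oct) = -0.4Δ₀ = -42 kJ/mol.
Tetrahedral: e^3 t2^3, CFSE = 3(−0.6) + 3(+0.4) = -0.6Δₜ = -0.6 × (4/9) × 104 = -28 kJ/mol.
OSPE = CFSE(oct) − CFSE(tet) = -42 − (-28) = -14 kJ/mol.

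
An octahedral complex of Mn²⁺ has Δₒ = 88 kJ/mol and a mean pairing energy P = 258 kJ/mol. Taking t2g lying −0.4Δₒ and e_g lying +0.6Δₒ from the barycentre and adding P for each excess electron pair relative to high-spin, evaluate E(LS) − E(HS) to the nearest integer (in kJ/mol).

340

Mn is in group 7, so Mn²⁺ is d⁵ (7 − 2 = 5).
High-spin: t2g^3 e_g^2, CFSE = 0.0Δₒ = 0 kJ/mol.
Low-spin t2g^5 e_g^0 gives -2.0Δₒ = -176 kJ/mol, but forming 2 extra pairs costs 2P = 516 kJ/mol, so E(LS) = -176 + 516 = 340 kJ/mol.
Thus E(LS) − E(HS) = 340 kJ/mol.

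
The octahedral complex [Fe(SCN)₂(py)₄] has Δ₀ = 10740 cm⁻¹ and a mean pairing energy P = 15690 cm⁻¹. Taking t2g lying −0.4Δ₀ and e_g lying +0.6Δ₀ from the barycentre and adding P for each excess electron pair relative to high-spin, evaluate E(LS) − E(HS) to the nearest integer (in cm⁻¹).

Ligand charges: 2×(-1) from SCN⁻ and 4×(+0) from py sum to -2; with overall charge +0, Fe is +2.
Group 8 minus oxidation state +2 gives a d⁶ configuration for Fe²⁺.
In the high-spin limit (t2g^4 e_g^2) the orbital term is -0.4Δ₀ = -4296 cm⁻¹, with no excess pairing.
For low-spin the configuration is t2g^6 e_g^0: orbital energy -2.4 × 10740 = -25776 cm⁻¹, and 2 additional pairs relative to high-spin add 31380 cm⁻¹, giving 5604 cm⁻¹.
The difference is 5604 − (-4296) = 9900 cm⁻¹, so high-spin lies lower.

9900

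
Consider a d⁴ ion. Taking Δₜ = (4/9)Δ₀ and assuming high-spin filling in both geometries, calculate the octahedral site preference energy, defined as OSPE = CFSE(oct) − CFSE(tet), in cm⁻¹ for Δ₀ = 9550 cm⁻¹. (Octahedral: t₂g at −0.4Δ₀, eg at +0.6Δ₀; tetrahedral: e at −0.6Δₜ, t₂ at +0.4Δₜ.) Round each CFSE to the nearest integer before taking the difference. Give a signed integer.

-4032

Octahedral high-spin t₂g³ eg¹: CFSE = -0.6 × 9550 = -5730 cm⁻¹.
Tetrahedral e² t₂² gives -0.4Δₜ = -0.4 × (4/9) × 9550 = -1698 cm⁻¹.
OSPE = -5730 − (-1698) = -4032 cm⁻¹.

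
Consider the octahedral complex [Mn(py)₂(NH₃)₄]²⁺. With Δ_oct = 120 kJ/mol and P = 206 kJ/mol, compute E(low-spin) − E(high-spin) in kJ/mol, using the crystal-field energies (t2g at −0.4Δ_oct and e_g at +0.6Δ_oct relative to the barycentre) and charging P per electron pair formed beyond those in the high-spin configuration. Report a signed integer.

Ligand charges: 2×(+0) from py and 4×(+0) from NH₃ sum to +0; with overall charge +2, Mn is +2.
Mn sits in group 7; removing 2 electrons leaves Mn²⁺ with 7 − 2 = 5 d electrons.
High-spin: t2g^3 e_g^2, CFSE = 0.0Δ_oct = 0 kJ/mol.
Low-spin t2g^5 e_g^0 gives -2.0Δ_oct = -240 kJ/mol, but forming 2 extra pairs costs 2P = 412 kJ/mol, so E(LS) = -240 + 412 = 172 kJ/mol.
E(LS) − E(HS) = 172 − (0) = 172 kJ/mol.

172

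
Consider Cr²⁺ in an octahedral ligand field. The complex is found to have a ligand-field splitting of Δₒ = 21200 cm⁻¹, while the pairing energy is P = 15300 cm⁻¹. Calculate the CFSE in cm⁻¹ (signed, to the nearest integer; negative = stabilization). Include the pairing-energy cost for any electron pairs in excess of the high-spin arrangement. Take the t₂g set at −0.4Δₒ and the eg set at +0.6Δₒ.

Cr²⁺: group 6, so d-count = 6 − 2 = 4.
Δₒ > P, so pairing is preferred: the ground state is low-spin.
Filling d⁴ accordingly: t₂g⁴ eg⁰.
Orbital CFSE = -1.6Δₒ = -1.6 × 21200 = -33920 cm⁻¹.
Excess pairs vs high-spin: 1 − 0 = 1; pairing cost = +15300 cm⁻¹.
Net CFSE = -33920 + 15300 = -18620 cm⁻¹.

-18620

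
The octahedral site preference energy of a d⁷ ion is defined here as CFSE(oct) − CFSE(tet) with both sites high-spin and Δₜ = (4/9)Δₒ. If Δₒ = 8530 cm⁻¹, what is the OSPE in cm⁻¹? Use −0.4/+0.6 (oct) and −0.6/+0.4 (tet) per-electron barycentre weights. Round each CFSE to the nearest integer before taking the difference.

-2275

In an octahedral site d⁷ (HS) is t2g^5 e_g^2, giving CFSE(oct) = -0.8Δₒ = -6824 cm⁻¹.
Tetrahedral e^4 t2^3 gives -1.2Δₜ = -1.2 × (4/9) × 8530 = -4549 cm⁻¹.
Subtracting, OSPE = -6824 − (-4549) = -2275 cm⁻¹.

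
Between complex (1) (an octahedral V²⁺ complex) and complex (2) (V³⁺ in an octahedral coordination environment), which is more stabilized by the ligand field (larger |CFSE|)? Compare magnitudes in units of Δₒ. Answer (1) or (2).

(1): Group 5 minus oxidation state +2 gives a d³ configuration for V²⁺; t2g^3 e_g^0, CFSE = -1.2Δₒ.
(2): V sits in group 5; removing 3 electrons leaves V³⁺ with 5 − 3 = 2 d electrons; t₂g² eg⁰, CFSE = -0.8Δₒ.
So (1) has the larger |CFSE|.

(1)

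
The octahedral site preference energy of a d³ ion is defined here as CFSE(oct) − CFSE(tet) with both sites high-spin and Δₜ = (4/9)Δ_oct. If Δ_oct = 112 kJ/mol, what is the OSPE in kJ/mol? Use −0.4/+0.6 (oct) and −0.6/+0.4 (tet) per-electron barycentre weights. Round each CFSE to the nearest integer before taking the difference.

-94

Octahedral high-spin t2g^3 e_g^0: CFSE = -1.2 × 112 = -134 kJ/mol.
Tetrahedral e^2 t2^1 gives -0.8Δₜ = -0.8 × (4/9) × 112 = -40 kJ/mol.
OSPE = CFSE(oct) − CFSE(tet) = -134 − (-40) = -94 kJ/mol.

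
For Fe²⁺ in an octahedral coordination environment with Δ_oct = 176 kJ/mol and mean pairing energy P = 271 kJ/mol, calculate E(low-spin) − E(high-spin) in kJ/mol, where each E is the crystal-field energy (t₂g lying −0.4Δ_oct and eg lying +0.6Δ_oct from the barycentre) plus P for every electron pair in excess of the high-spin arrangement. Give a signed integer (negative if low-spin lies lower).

Fe²⁺: group 8, so d-count = 8 − 2 = 6.
High-spin d⁶ fills as t₂g⁴ eg² with CFSE 4(−0.4) + 2(+0.6) = -0.4Δ_oct = -70 kJ/mol.
Low-spin: t₂g⁶ eg⁰, orbital CFSE = -2.4Δ_oct = -422 kJ/mol; plus 2 excess pairs × P = +542 kJ/mol; total 120 kJ/mol.
The difference is 120 − (-70) = 190 kJ/mol, so high-spin lies lower.

190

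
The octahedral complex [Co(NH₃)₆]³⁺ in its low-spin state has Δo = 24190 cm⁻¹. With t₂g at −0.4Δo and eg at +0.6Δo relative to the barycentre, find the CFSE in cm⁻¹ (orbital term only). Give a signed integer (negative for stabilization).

-58056

NH₃ is neutral, so the +3 overall charge sits on Co: oxidation state +3.
Co sits in group 9; removing 3 electrons leaves Co³⁺ with 9 − 3 = 6 d electrons.
Configuration: t₂g⁶ eg⁰.
The orbital stabilization is -2.4Δo = -2.4 × 24190 = -58056 cm⁻¹.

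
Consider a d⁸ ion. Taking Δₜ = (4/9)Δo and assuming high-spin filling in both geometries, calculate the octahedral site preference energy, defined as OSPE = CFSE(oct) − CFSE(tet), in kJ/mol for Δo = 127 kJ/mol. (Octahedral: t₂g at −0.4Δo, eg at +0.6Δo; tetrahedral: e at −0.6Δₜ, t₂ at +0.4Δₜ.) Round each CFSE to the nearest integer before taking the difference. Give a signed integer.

Octahedral high-spin t2g^6 e_g^2: CFSE = -1.2 × 127 = -152 kJ/mol.
In a tetrahedral site the filling is e^4 t2^4: CFSE(tet) = -0.8Δₜ = -0.8 × (4/9)(127) = -45 kJ/mol.
Subtracting, OSPE = -152 − (-45) = -107 kJ/mol.

-107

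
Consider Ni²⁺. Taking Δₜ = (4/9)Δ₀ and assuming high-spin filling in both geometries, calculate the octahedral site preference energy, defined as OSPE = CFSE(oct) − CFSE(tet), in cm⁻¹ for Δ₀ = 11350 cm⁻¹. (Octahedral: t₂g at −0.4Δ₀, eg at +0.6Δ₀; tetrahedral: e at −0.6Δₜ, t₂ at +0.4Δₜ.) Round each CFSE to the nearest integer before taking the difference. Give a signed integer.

-9584

Ni sits in group 10; removing 2 electrons leaves Ni²⁺ with 10 − 2 = 8 d electrons.
Octahedral high-spin t₂g⁶ eg²: CFSE = -1.2 × 11350 = -13620 cm⁻¹.
Tetrahedral e⁴ t₂⁴ gives -0.8Δₜ = -0.8 × (4/9) × 11350 = -4036 cm⁻¹.
OSPE = -13620 − (-4036) = -9584 cm⁻¹.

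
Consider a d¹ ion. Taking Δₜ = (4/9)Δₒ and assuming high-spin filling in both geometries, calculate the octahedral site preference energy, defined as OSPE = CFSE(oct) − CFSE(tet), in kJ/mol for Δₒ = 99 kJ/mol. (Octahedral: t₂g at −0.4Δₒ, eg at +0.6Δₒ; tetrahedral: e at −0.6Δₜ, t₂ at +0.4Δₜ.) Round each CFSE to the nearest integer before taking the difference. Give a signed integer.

Octahedral high-spin t2g^1 e_g^0: CFSE = -0.4 × 99 = -40 kJ/mol.
Tetrahedral: e^1 t2^0, CFSE = 1(−0.6) + 0(+0.4) = -0.6Δₜ = -0.6 × (4/9) × 99 = -26 kJ/mol.
OSPE = -40 − (-26) = -14 kJ/mol.

-14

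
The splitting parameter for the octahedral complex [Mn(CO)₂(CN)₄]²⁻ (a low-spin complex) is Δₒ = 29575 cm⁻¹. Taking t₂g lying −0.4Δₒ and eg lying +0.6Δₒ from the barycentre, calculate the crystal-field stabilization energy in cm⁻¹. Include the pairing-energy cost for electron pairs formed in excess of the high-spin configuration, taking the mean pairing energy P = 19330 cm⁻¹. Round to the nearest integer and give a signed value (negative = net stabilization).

Ligand charges: 2×(+0) from CO and 4×(-1) from CN⁻ sum to -4; with overall charge -2, Mn is +2.
Mn sits in group 7; removing 2 electrons leaves Mn²⁺ with 7 − 2 = 5 d electrons.
Electron filling gives t₂g⁵ eg⁰.
CFSE(orbital) = 5×(-0.4Δₒ) + 0×(0.6Δₒ) = -2.0Δₒ; with Δₒ = 29575 cm⁻¹ that is -59150 cm⁻¹.
Pairing penalty: 2 pairs vs 0 in the high-spin reference → 2 extra × P = 38660 cm⁻¹.
Combining: -59150 + 38660 = -20490 cm⁻¹.

-20490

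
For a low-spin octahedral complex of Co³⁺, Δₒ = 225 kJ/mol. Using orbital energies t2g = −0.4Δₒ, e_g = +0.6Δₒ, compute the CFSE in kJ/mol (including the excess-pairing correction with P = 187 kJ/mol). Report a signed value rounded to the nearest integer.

-166

Co sits in group 9; removing 3 electrons leaves Co³⁺ with 9 − 3 = 6 d electrons.
The d⁶ electrons fill as t2g^6 e_g^0.
CFSE(orbital) = 6×(-0.4Δₒ) + 0×(0.6Δₒ) = -2.4Δₒ; with Δₒ = 225 kJ/mol that is -540 kJ/mol.
High-spin d⁶ would be t2g^4 e_g^2 with 1 pair; low-spin has 3, so 2 excess pairs cost +2P = +374 kJ/mol.
Combining: -540 + 374 = -166 kJ/mol.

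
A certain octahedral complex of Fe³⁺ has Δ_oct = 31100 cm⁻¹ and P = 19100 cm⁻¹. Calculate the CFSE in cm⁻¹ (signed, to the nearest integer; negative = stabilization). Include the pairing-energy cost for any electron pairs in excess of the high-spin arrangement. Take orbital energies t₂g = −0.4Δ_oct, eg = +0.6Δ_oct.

Fe sits in group 8; removing 3 electrons leaves Fe³⁺ with 8 − 3 = 5 d electrons.
Δ_oct > P, so pairing is preferred: the ground state is low-spin.
That gives t₂g⁵ eg⁰.
Orbital CFSE = -2.0Δ_oct = -2.0 × 31100 = -62200 cm⁻¹.
Excess pairs vs high-spin: 2 − 0 = 2; pairing cost = +38200 cm⁻¹.
Net CFSE = -62200 + 38200 = -24000 cm⁻¹.

-24000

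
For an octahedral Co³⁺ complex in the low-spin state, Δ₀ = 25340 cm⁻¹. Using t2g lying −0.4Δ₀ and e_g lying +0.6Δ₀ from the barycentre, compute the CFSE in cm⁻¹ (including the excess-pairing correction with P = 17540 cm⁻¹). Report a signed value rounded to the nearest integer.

Co³⁺: group 9, so d-count = 9 − 3 = 6.
Electron filling gives t2g^6 e_g^0.
Orbital CFSE = 6(-0.4) + 0(0.6) = -2.4Δ₀ = -2.4 × 25340 = -60816 cm⁻¹.
High-spin d⁶ would be t2g^4 e_g^2 with 1 pair; low-spin has 3, so 2 excess pairs cost +2P = +35080 cm⁻¹.
Overall CFSE = -60816 + 35080 = -25736 cm⁻¹.

-25736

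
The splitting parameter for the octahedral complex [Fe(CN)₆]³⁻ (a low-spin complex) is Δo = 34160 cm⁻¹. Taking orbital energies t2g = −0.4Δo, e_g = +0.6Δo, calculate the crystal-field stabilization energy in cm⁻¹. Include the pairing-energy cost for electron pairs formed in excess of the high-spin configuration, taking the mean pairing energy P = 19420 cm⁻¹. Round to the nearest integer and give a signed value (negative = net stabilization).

-29480

Each CN⁻ contributes -1; 6 × (-1) = -6. With overall charge -3, Fe is in the +3 oxidation state.
Group 8 minus oxidation state +3 gives a d⁵ configuration for Fe³⁺.
The d⁵ electrons fill as t2g^5 e_g^0.
CFSE(orbital) = 5×(-0.4Δo) + 0×(0.6Δo) = -2.0Δo; with Δo = 34160 cm⁻¹ that is -68320 cm⁻¹.
High-spin d⁵ would be t2g^3 e_g^2 with 0 pairs; low-spin has 2, so 2 excess pairs cost +2P = +38840 cm⁻¹.
Net CFSE = -68320 + 38840 = -29480 cm⁻¹.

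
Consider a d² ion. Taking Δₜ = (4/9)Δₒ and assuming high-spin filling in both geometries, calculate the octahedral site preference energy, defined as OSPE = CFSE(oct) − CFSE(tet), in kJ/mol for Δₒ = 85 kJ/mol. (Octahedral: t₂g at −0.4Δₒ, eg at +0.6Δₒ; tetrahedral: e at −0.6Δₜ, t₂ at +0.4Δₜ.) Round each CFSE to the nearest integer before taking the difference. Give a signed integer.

Octahedral high-spin t2g^2 e_g^0: CFSE = -0.8 × 85 = -68 kJ/mol.
Tetrahedral: e^2 t2^0, CFSE = 2(−0.6) + 0(+0.4) = -1.2Δₜ = -1.2 × (4/9) × 85 = -45 kJ/mol.
OSPE = CFSE(oct) − CFSE(tet) = -68 − (-45) = -23 kJ/mol.

-23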